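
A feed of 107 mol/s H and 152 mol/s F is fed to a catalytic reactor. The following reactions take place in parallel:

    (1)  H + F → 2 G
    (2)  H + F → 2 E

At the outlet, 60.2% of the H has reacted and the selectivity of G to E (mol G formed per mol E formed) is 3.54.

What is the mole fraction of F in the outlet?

0.338

Conversion of H: H consumed = 0.602 × 107 = 64.41 mol/s = 1ξ₁ + 1ξ₂.
Selectivity: 2ξ₁ / (2ξ₂) = 3.54 → ξ₁ = 3.54 ξ₂.
Substitute: (1·3.54 + 1) ξ₂ = 64.41 → ξ₂ = 14.19 mol/s, ξ₁ = 50.23 mol/s.
Outlet amounts (n = n₀ + Σ ν·ξ):
  H: 107 − 1(50.23) − 1(14.19) = 42.59
  F: 152 − 1(50.23) − 1(14.19) = 87.59
  G: 0 + 2(50.23) = 100.5
  E: 0 + 2(14.19) = 28.38
Total out = 259 mol/s; y_F = 87.59 / 259 = 0.3382.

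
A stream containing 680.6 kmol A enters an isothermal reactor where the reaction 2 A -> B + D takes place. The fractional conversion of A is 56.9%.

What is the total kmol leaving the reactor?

A reacted = 0.569 × 680.6 = 387.3 kmol; ν_A = −2, so ξ = 387.3/2 = 193.6 kmol.
Outlet amounts (n = n₀ + ν ξ):
  A: 680.6 − 2(193.6) = 293.3
  B: 0 + 1(193.6) = 193.6
  D: 0 + 1(193.6) = 193.6
Total out = 293.3 + 193.6 + 193.6 = 680.6 kmol.

681 kmol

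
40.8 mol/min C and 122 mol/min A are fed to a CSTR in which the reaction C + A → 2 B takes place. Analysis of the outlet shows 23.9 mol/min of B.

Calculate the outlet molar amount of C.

28.8 mol/min

For B: n = n₀ + 2ξ → 23.9 = 0 + 2ξ, giving ξ = 11.95 mol/min.
Outlet amounts (n = n₀ + ν ξ):
  C: 40.8 − 1(11.95) = 28.85
  A: 122 − 1(11.95) = 110
  B: 0 + 2(11.95) = 23.9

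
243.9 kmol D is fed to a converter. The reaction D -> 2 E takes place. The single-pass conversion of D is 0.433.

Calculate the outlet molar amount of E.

211 kmol

D reacted = 0.433 × 243.9 = 105.6 kmol; ν_D = −1, so ξ = 105.6/1 = 105.6 kmol.
Outlet amounts (n = n₀ + ν ξ):
  D: 243.9 − 1(105.6) = 138.3
  E: 0 + 2(105.6) = 211.2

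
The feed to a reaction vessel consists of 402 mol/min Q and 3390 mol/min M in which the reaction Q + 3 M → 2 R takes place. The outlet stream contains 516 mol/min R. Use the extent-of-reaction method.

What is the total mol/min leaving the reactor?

For R: n = n₀ + 2ξ → 516 = 0 + 2ξ, giving ξ = 258 mol/min.
Outlet amounts (n = n₀ + ν ξ):
  Q: 402 − 1(258) = 144
  M: 3390 − 3(258) = 2616
  R: 0 + 2(258) = 516
Total out = 144 + 2616 + 516 = 3276 mol/min.

3280 mol/min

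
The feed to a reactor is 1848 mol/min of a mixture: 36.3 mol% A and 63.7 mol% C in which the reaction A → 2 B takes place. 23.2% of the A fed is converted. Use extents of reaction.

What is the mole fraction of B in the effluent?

A reacted = 0.232 × 670.8 = 155.6 mol/min; ν_A = −1, so ξ = 155.6/1 = 155.6 mol/min.
Outlet amounts (n = n₀ + ν ξ):
  A: 670.8 − 1(155.6) = 515.2
  B: 0 + 2(155.6) = 311.3
  C: 1177 (inert)
Total out = 2004 mol/min; y_B = 311.3 / 2004 = 0.1553.

0.155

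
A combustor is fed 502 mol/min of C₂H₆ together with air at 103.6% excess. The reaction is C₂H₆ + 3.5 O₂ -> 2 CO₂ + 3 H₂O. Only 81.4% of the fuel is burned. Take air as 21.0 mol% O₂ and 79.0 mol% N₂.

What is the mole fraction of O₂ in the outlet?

0.121

Stoichiometric O₂ = 3.5 × 502 = 1757 mol/min; O₂ fed = 1757 × 2.036 = 3577 mol/min.
N₂ fed = 3577 × 79/21 = 13460 mol/min.
Fuel reacted = 0.814 × 502 → ξ = 408.6 mol/min.
Outlet (n = n₀ + ν ξ):
  C₂H₆: 502 − 1(408.6) = 93.37
  O₂: 3577 − 3.5(408.6) = 2147
  N₂: 13460 (inert)
  CO₂: 0 + 2(408.6) = 817.3
  H₂O: 0 + 3(408.6) = 1226
Total out = 17740 mol/min; y_O₂ = 2147 / 17740 = 0.121.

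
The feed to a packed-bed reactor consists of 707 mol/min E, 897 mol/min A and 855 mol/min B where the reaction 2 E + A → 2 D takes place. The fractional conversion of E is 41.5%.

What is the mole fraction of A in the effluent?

0.324

E reacted = 0.415 × 707 = 293.4 mol/min; ν_E = −2, so ξ = 293.4/2 = 146.7 mol/min.
Outlet amounts (n = n₀ + ν ξ):
  E: 707 − 2(146.7) = 413.6
  A: 897 − 1(146.7) = 750.3
  D: 0 + 2(146.7) = 293.4
  B: 855 (inert)
Total out = 2312 mol/min; y_A = 750.3 / 2312 = 0.3245.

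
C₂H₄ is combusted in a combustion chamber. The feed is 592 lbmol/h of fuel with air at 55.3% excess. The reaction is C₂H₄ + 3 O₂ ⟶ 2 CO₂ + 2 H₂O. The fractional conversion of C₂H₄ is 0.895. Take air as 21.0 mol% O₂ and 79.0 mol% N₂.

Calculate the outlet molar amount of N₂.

Stoichiometric O₂ = 3 × 592 = 1776 lbmol/h; O₂ fed = 1776 × 1.553 = 2758 lbmol/h.
N₂ fed = 2758 × 79/21 = 10380 lbmol/h.
Fuel reacted = 0.895 × 592 → ξ = 529.8 lbmol/h.
Outlet (n = n₀ + ν ξ):
  C₂H₄: 592 − 1(529.8) = 62.16
  O₂: 2758 − 3(529.8) = 1169
  N₂: 10380 (inert)
  CO₂: 0 + 2(529.8) = 1060
  H₂O: 0 + 2(529.8) = 1060

10400 lbmol/h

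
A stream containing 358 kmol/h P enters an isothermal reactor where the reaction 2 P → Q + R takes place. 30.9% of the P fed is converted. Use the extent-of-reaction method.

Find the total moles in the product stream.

P reacted = 0.309 × 358 = 110.6 kmol/h; ν_P = −2, so ξ = 110.6/2 = 55.31 kmol/h.
Outlet amounts (n = n₀ + ν ξ):
  P: 358 − 2(55.31) = 247.4
  Q: 0 + 1(55.31) = 55.31
  R: 0 + 1(55.31) = 55.31
Total out = 247.4 + 55.31 + 55.31 = 358 kmol/h.

358 kmol/h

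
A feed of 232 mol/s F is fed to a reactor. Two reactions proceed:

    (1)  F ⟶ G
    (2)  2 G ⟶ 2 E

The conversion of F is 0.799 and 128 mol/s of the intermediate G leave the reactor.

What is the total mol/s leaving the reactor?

232 mol/s

Conversion of F: F consumed = 1ξ₁ = 0.799 × 232 → ξ₁ = 185.4 mol/s.
G balance: n_G = 0 + 1ξ₁ − 2ξ₂ = 128 → ξ₂ = (1·185.4 − 128)/2 = 28.68 mol/s.
Outlet amounts (n = n₀ + Σ ν·ξ):
  F: 232 − 1(185.4) = 46.63
  G: 0 + 1(185.4) − 2(28.68) = 128
  E: 0 + 2(28.68) = 57.37
Total out = 46.63 + 128 + 57.37 = 232 mol/s.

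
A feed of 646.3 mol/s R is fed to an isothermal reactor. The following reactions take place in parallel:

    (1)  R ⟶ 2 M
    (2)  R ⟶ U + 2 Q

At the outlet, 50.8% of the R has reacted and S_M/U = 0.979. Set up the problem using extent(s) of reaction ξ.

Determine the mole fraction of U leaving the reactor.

Conversion of R: R consumed = 0.508 × 646.3 = 328.3 mol/s = 1ξ₁ + 1ξ₂.
Selectivity: 2ξ₁ / (1ξ₂) = 0.979 → ξ₁ = 0.4895 ξ₂.
Substitute: (1·0.4895 + 1) ξ₂ = 328.3 → ξ₂ = 220.4 mol/s, ξ₁ = 107.9 mol/s.
Outlet amounts (n = n₀ + Σ ν·ξ):
  R: 646.3 − 1(107.9) − 1(220.4) = 318
  M: 0 + 2(107.9) = 215.8
  U: 0 + 1(220.4) = 220.4
  Q: 0 + 2(220.4) = 440.8
Total out = 1195 mol/s; y_U = 220.4 / 1195 = 0.1844.

0.184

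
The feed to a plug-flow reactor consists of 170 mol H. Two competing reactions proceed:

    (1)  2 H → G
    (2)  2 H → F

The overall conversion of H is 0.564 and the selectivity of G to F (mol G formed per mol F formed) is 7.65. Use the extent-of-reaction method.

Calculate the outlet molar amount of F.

Conversion of H: H consumed = 0.564 × 170 = 95.88 mol = 2ξ₁ + 2ξ₂.
Selectivity: 1ξ₁ / (1ξ₂) = 7.65 → ξ₁ = 7.65 ξ₂.
Substitute: (2·7.65 + 2) ξ₂ = 95.88 → ξ₂ = 5.542 mol, ξ₁ = 42.4 mol.
Outlet amounts (n = n₀ + Σ ν·ξ):
  H: 170 − 2(42.4) − 2(5.542) = 74.12
  G: 0 + 1(42.4) = 42.4
  F: 0 + 1(5.542) = 5.542

5.54 mol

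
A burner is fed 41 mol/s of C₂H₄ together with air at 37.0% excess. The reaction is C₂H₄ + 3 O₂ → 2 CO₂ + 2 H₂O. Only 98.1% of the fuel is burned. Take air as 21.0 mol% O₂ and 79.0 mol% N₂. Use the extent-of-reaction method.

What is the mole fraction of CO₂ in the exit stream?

0.0954

Stoichiometric O₂ = 3 × 41 = 123 mol/s; O₂ fed = 123 × 1.370 = 168.5 mol/s.
N₂ fed = 168.5 × 79/21 = 633.9 mol/s.
Fuel reacted = 0.981 × 41 → ξ = 40.22 mol/s.
Outlet (n = n₀ + ν ξ):
  C₂H₄: 41 − 1(40.22) = 0.779
  O₂: 168.5 − 3(40.22) = 47.85
  N₂: 633.9 (inert)
  CO₂: 0 + 2(40.22) = 80.44
  H₂O: 0 + 2(40.22) = 80.44
Total out = 843.4 mol/s; y_CO₂ = 80.44 / 843.4 = 0.09537.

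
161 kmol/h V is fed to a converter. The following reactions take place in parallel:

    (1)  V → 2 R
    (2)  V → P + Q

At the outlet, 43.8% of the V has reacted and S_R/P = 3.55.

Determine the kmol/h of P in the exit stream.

Conversion of V: V consumed = 0.438 × 161 = 70.52 kmol/h = 1ξ₁ + 1ξ₂.
Selectivity: 2ξ₁ / (1ξ₂) = 3.55 → ξ₁ = 1.775 ξ₂.
Substitute: (1·1.775 + 1) ξ₂ = 70.52 → ξ₂ = 25.41 kmol/h, ξ₁ = 45.11 kmol/h.
Outlet amounts (n = n₀ + Σ ν·ξ):
  V: 161 − 1(45.11) − 1(25.41) = 90.48
  R: 0 + 2(45.11) = 90.21
  P: 0 + 1(25.41) = 25.41
  Q: 0 + 1(25.41) = 25.41

25.4 kmol/h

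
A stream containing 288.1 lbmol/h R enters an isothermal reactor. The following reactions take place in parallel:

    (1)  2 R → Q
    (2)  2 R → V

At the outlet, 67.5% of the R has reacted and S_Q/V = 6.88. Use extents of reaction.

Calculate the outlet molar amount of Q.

84.9 lbmol/h

Conversion of R: R consumed = 0.675 × 288.1 = 194.5 lbmol/h = 2ξ₁ + 2ξ₂.
Selectivity: 1ξ₁ / (1ξ₂) = 6.88 → ξ₁ = 6.88 ξ₂.
Substitute: (2·6.88 + 2) ξ₂ = 194.5 → ξ₂ = 12.34 lbmol/h, ξ₁ = 84.89 lbmol/h.
Outlet amounts (n = n₀ + Σ ν·ξ):
  R: 288.1 − 2(84.89) − 2(12.34) = 93.63
  Q: 0 + 1(84.89) = 84.89
  V: 0 + 1(12.34) = 12.34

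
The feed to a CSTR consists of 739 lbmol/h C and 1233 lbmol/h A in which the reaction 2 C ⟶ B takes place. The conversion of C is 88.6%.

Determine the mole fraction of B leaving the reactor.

0.199

C reacted = 0.886 × 739 = 654.8 lbmol/h; ν_C = −2, so ξ = 654.8/2 = 327.4 lbmol/h.
Outlet amounts (n = n₀ + ν ξ):
  C: 739 − 2(327.4) = 84.25
  B: 0 + 1(327.4) = 327.4
  A: 1233 (inert)
Total out = 1645 lbmol/h; y_B = 327.4 / 1645 = 0.1991.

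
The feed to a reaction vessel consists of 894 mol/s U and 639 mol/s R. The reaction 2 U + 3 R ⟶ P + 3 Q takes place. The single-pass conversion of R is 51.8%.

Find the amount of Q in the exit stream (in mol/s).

331 mol/s

R reacted = 0.518 × 639 = 331 mol/s; ν_R = −3, so ξ = 331/3 = 110.3 mol/s.
Outlet amounts (n = n₀ + ν ξ):
  U: 894 − 2(110.3) = 673.3
  R: 639 − 3(110.3) = 308
  P: 0 + 1(110.3) = 110.3
  Q: 0 + 3(110.3) = 331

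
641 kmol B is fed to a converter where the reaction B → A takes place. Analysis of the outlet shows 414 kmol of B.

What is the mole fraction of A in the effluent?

0.354

For B: n = n₀ − 1ξ → 414 = 641 − 1ξ, giving ξ = 227 kmol.
Outlet amounts (n = n₀ + ν ξ):
  B: 641 − 1(227) = 414
  A: 0 + 1(227) = 227
Total out = 641 kmol; y_A = 227 / 641 = 0.3541.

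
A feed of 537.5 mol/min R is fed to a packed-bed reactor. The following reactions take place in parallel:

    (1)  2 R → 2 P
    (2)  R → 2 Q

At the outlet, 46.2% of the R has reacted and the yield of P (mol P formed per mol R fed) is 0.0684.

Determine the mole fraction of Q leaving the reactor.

0.565

Yield of P: 2ξ₁ / 537.5 = 0.0684 → ξ₁ = 18.38 mol/min.
Conversion of R: 2ξ₁ + 1ξ₂ = 0.462 × 537.5 = 248.3 → ξ₂ = 211.6 mol/min.
Outlet amounts (n = n₀ + Σ ν·ξ):
  R: 537.5 − 2(18.38) − 1(211.6) = 289.2
  P: 0 + 2(18.38) = 36.77
  Q: 0 + 2(211.6) = 423.1
Total out = 749.1 mol/min; y_Q = 423.1 / 749.1 = 0.5649.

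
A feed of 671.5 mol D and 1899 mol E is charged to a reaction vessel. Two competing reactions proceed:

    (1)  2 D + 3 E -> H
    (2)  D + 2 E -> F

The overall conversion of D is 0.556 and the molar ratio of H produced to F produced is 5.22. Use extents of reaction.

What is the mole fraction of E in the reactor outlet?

0.725

Conversion of D: D consumed = 0.556 × 671.5 = 373.4 mol = 2ξ₁ + 1ξ₂.
Selectivity: 1ξ₁ / (1ξ₂) = 5.22 → ξ₁ = 5.22 ξ₂.
Substitute: (2·5.22 + 1) ξ₂ = 373.4 → ξ₂ = 32.64 mol, ξ₁ = 170.4 mol.
Outlet amounts (n = n₀ + Σ ν·ξ):
  D: 671.5 − 2(170.4) − 1(32.64) = 298.1
  E: 1899 − 3(170.4) − 2(32.64) = 1323
  H: 0 + 1(170.4) = 170.4
  F: 0 + 1(32.64) = 32.64
Total out = 1824 mol; y_E = 1323 / 1824 = 0.7252.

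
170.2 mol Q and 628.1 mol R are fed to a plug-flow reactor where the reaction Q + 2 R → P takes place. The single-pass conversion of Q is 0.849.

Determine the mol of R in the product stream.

Q reacted = 0.849 × 170.2 = 144.5 mol; ν_Q = −1, so ξ = 144.5/1 = 144.5 mol.
Outlet amounts (n = n₀ + ν ξ):
  Q: 170.2 − 1(144.5) = 25.7
  R: 628.1 − 2(144.5) = 339.1
  P: 0 + 1(144.5) = 144.5

339 mol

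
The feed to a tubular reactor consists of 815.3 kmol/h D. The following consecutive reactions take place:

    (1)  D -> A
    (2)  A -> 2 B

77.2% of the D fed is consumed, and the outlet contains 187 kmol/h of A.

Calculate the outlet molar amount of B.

Conversion of D: D consumed = 1ξ₁ = 0.772 × 815.3 → ξ₁ = 629.4 kmol/h.
A balance: n_A = 0 + 1ξ₁ − 1ξ₂ = 187 → ξ₂ = (1·629.4 − 187)/1 = 442.4 kmol/h.
Outlet amounts (n = n₀ + Σ ν·ξ):
  D: 815.3 − 1(629.4) = 185.9
  A: 0 + 1(629.4) − 1(442.4) = 187
  B: 0 + 2(442.4) = 884.8

885 kmol/h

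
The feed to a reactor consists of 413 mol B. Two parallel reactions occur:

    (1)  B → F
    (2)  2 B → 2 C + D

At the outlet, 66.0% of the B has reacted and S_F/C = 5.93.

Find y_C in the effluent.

Conversion of B: B consumed = 0.66 × 413 = 272.6 mol = 1ξ₁ + 2ξ₂.
Selectivity: 1ξ₁ / (2ξ₂) = 5.93 → ξ₁ = 11.86 ξ₂.
Substitute: (1·11.86 + 2) ξ₂ = 272.6 → ξ₂ = 19.67 mol, ξ₁ = 233.2 mol.
Outlet amounts (n = n₀ + Σ ν·ξ):
  B: 413 − 1(233.2) − 2(19.67) = 140.4
  F: 0 + 1(233.2) = 233.2
  C: 0 + 2(19.67) = 39.33
  D: 0 + 1(19.67) = 19.67
Total out = 432.7 mol; y_C = 39.33 / 432.7 = 0.09091.

0.0909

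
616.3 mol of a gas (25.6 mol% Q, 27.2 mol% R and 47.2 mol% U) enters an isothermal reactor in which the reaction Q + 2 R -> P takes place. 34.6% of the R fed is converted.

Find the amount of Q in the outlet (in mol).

R reacted = 0.346 × 167.6 = 58 mol; ν_R = −2, so ξ = 58/2 = 29 mol.
Outlet amounts (n = n₀ + ν ξ):
  Q: 157.8 − 1(29) = 128.8
  R: 167.6 − 2(29) = 109.6
  P: 0 + 1(29) = 29
  U: 290.9 (inert)

129 mol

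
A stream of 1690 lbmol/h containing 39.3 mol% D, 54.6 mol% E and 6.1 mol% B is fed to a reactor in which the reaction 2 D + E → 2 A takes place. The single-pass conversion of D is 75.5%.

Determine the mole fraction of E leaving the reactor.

0.467

D reacted = 0.755 × 664.2 = 501.4 lbmol/h; ν_D = −2, so ξ = 501.4/2 = 250.7 lbmol/h.
Outlet amounts (n = n₀ + ν ξ):
  D: 664.2 − 2(250.7) = 162.7
  E: 922.7 − 1(250.7) = 672
  A: 0 + 2(250.7) = 501.4
  B: 103.1 (inert)
Total out = 1439 lbmol/h; y_E = 672 / 1439 = 0.4669.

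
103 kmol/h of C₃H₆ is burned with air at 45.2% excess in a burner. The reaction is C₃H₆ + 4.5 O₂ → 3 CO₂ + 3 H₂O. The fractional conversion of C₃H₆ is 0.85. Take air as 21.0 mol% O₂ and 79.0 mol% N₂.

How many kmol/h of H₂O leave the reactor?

263 kmol/h

Stoichiometric O₂ = 4.5 × 103 = 463.5 kmol/h; O₂ fed = 463.5 × 1.452 = 673 kmol/h.
N₂ fed = 673 × 79/21 = 2532 kmol/h.
Fuel reacted = 0.85 × 103 → ξ = 87.55 kmol/h.
Outlet (n = n₀ + ν ξ):
  C₃H₆: 103 − 1(87.55) = 15.45
  O₂: 673 − 4.5(87.55) = 279
  N₂: 2532 (inert)
  CO₂: 0 + 3(87.55) = 262.6
  H₂O: 0 + 3(87.55) = 262.6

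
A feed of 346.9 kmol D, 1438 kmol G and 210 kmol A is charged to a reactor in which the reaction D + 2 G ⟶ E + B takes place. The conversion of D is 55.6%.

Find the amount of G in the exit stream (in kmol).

D reacted = 0.556 × 346.9 = 192.9 kmol; ν_D = −1, so ξ = 192.9/1 = 192.9 kmol.
Outlet amounts (n = n₀ + ν ξ):
  D: 346.9 − 1(192.9) = 154
  G: 1438 − 2(192.9) = 1052
  E: 0 + 1(192.9) = 192.9
  B: 0 + 1(192.9) = 192.9
  A: 210 (inert)

1050 kmol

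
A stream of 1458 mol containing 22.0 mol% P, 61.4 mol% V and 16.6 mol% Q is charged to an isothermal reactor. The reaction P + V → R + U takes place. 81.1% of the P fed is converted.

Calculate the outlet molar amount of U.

260 mol

P reacted = 0.811 × 320.8 = 260.1 mol; ν_P = −1, so ξ = 260.1/1 = 260.1 mol.
Outlet amounts (n = n₀ + ν ξ):
  P: 320.8 − 1(260.1) = 60.62
  V: 895.2 − 1(260.1) = 635.1
  R: 0 + 1(260.1) = 260.1
  U: 0 + 1(260.1) = 260.1
  Q: 242 (inert)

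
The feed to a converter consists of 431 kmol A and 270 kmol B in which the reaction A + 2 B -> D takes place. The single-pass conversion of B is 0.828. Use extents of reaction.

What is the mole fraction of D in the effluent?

B reacted = 0.828 × 270 = 223.6 kmol; ν_B = −2, so ξ = 223.6/2 = 111.8 kmol.
Outlet amounts (n = n₀ + ν ξ):
  A: 431 − 1(111.8) = 319.2
  B: 270 − 2(111.8) = 46.44
  D: 0 + 1(111.8) = 111.8
Total out = 477.4 kmol; y_D = 111.8 / 477.4 = 0.2341.

0.234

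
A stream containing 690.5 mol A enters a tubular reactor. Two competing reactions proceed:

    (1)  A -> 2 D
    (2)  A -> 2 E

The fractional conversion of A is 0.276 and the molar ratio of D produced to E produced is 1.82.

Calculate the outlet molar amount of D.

246 mol

Conversion of A: A consumed = 0.276 × 690.5 = 190.6 mol = 1ξ₁ + 1ξ₂.
Selectivity: 2ξ₁ / (2ξ₂) = 1.82 → ξ₁ = 1.82 ξ₂.
Substitute: (1·1.82 + 1) ξ₂ = 190.6 → ξ₂ = 67.58 mol, ξ₁ = 123 mol.
Outlet amounts (n = n₀ + Σ ν·ξ):
  A: 690.5 − 1(123) − 1(67.58) = 499.9
  D: 0 + 2(123) = 246
  E: 0 + 2(67.58) = 135.2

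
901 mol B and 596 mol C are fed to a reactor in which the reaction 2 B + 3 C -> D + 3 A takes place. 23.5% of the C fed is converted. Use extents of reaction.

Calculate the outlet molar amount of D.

C reacted = 0.235 × 596 = 140.1 mol; ν_C = −3, so ξ = 140.1/3 = 46.69 mol.
Outlet amounts (n = n₀ + ν ξ):
  B: 901 − 2(46.69) = 807.6
  C: 596 − 3(46.69) = 455.9
  D: 0 + 1(46.69) = 46.69
  A: 0 + 3(46.69) = 140.1

46.7 mol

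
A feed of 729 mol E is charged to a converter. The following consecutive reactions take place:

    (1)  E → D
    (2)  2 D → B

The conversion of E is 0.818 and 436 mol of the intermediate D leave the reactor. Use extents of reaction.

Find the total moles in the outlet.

Conversion of E: E consumed = 1ξ₁ = 0.818 × 729 → ξ₁ = 596.3 mol.
D balance: n_D = 0 + 1ξ₁ − 2ξ₂ = 436 → ξ₂ = (1·596.3 − 436)/2 = 80.16 mol.
Outlet amounts (n = n₀ + Σ ν·ξ):
  E: 729 − 1(596.3) = 132.7
  D: 0 + 1(596.3) − 2(80.16) = 436
  B: 0 + 1(80.16) = 80.16
Total out = 132.7 + 436 + 80.16 = 648.8 mol.

649 mol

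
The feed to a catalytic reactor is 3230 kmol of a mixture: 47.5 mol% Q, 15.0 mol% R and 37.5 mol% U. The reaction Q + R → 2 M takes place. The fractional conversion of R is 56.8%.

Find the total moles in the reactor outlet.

3230 kmol

R reacted = 0.568 × 484.5 = 275.2 kmol; ν_R = −1, so ξ = 275.2/1 = 275.2 kmol.
Outlet amounts (n = n₀ + ν ξ):
  Q: 1534 − 1(275.2) = 1259
  R: 484.5 − 1(275.2) = 209.3
  M: 0 + 2(275.2) = 550.4
  U: 1211 (inert)
Total out = 1259 + 209.3 + 550.4 + 1211 = 3230 kmol.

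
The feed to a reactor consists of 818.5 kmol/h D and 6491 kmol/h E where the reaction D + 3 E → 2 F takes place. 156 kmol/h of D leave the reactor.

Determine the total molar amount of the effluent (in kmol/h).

For D: n = n₀ − 1ξ → 156 = 818.5 − 1ξ, giving ξ = 662.5 kmol/h.
Outlet amounts (n = n₀ + ν ξ):
  D: 818.5 − 1(662.5) = 156
  E: 6491 − 3(662.5) = 4504
  F: 0 + 2(662.5) = 1325
Total out = 156 + 4504 + 1325 = 5984 kmol/h.

5980 kmol/h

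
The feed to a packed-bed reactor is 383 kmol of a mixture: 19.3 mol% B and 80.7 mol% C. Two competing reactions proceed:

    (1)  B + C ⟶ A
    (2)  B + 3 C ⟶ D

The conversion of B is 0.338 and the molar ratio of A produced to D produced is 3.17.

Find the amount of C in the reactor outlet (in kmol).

272 kmol

Conversion of B: B consumed = 0.338 × 73.92 = 24.98 kmol = 1ξ₁ + 1ξ₂.
Selectivity: 1ξ₁ / (1ξ₂) = 3.17 → ξ₁ = 3.17 ξ₂.
Substitute: (1·3.17 + 1) ξ₂ = 24.98 → ξ₂ = 5.992 kmol, ξ₁ = 18.99 kmol.
Outlet amounts (n = n₀ + Σ ν·ξ):
  B: 73.92 − 1(18.99) − 1(5.992) = 48.93
  C: 309.1 − 1(18.99) − 3(5.992) = 272.1
  A: 0 + 1(18.99) = 18.99
  D: 0 + 1(5.992) = 5.992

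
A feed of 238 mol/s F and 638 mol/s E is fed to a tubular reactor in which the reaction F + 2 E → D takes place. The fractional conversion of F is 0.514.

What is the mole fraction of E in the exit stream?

F reacted = 0.514 × 238 = 122.3 mol/s; ν_F = −1, so ξ = 122.3/1 = 122.3 mol/s.
Outlet amounts (n = n₀ + ν ξ):
  F: 238 − 1(122.3) = 115.7
  E: 638 − 2(122.3) = 393.3
  D: 0 + 1(122.3) = 122.3
Total out = 631.3 mol/s; y_E = 393.3 / 631.3 = 0.623.

0.623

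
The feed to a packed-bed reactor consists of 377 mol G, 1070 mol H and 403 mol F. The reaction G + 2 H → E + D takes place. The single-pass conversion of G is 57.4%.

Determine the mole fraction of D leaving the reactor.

G reacted = 0.574 × 377 = 216.4 mol; ν_G = −1, so ξ = 216.4/1 = 216.4 mol.
Outlet amounts (n = n₀ + ν ξ):
  G: 377 − 1(216.4) = 160.6
  H: 1070 − 2(216.4) = 637.2
  E: 0 + 1(216.4) = 216.4
  D: 0 + 1(216.4) = 216.4
  F: 403 (inert)
Total out = 1634 mol; y_D = 216.4 / 1634 = 0.1325.

0.132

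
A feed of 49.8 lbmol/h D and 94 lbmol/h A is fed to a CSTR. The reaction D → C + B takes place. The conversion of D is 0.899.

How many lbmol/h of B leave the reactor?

44.8 lbmol/h

D reacted = 0.899 × 49.8 = 44.77 lbmol/h; ν_D = −1, so ξ = 44.77/1 = 44.77 lbmol/h.
Outlet amounts (n = n₀ + ν ξ):
  D: 49.8 − 1(44.77) = 5.03
  C: 0 + 1(44.77) = 44.77
  B: 0 + 1(44.77) = 44.77
  A: 94 (inert)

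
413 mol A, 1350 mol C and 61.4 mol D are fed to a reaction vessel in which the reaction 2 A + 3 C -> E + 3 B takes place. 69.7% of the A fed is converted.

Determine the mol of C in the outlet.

A reacted = 0.697 × 413 = 287.9 mol; ν_A = −2, so ξ = 287.9/2 = 143.9 mol.
Outlet amounts (n = n₀ + ν ξ):
  A: 413 − 2(143.9) = 125.1
  C: 1350 − 3(143.9) = 918.2
  E: 0 + 1(143.9) = 143.9
  B: 0 + 3(143.9) = 431.8
  D: 61.4 (inert)

918 mol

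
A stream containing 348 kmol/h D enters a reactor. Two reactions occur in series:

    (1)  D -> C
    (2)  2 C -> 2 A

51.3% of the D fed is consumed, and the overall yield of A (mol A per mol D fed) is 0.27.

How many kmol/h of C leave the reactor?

84.6 kmol/h

Conversion of D: D consumed = 1ξ₁ = 0.513 × 348 → ξ₁ = 178.5 kmol/h.
Yield of A: 2ξ₂ / 348 = 0.27 → ξ₂ = 46.98 kmol/h.
Outlet amounts (n = n₀ + Σ ν·ξ):
  D: 348 − 1(178.5) = 169.5
  C: 0 + 1(178.5) − 2(46.98) = 84.56
  A: 0 + 2(46.98) = 93.96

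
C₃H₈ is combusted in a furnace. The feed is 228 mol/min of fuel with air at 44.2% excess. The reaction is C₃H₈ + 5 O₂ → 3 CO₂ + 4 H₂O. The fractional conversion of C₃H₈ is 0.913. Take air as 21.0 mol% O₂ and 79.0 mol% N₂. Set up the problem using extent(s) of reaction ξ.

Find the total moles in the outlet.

8260 mol/min

Stoichiometric O₂ = 5 × 228 = 1140 mol/min; O₂ fed = 1140 × 1.442 = 1644 mol/min.
N₂ fed = 1644 × 79/21 = 6184 mol/min.
Fuel reacted = 0.913 × 228 → ξ = 208.2 mol/min.
Outlet (n = n₀ + ν ξ):
  C₃H₈: 228 − 1(208.2) = 19.84
  O₂: 1644 − 5(208.2) = 603.1
  N₂: 6184 (inert)
  CO₂: 0 + 3(208.2) = 624.5
  H₂O: 0 + 4(208.2) = 832.7
Total out = 19.84 + 603.1 + 6184 + 624.5 + 832.7 = 8264 mol/min.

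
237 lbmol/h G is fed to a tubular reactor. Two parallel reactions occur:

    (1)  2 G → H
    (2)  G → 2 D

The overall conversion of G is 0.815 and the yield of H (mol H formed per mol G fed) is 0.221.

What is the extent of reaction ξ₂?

Yield of H: 1ξ₁ / 237 = 0.221 → ξ₁ = 52.38 lbmol/h.
Conversion of G: 2ξ₁ + 1ξ₂ = 0.815 × 237 = 193.2 → ξ₂ = 88.4 lbmol/h.
Outlet amounts (n = n₀ + Σ ν·ξ):
  G: 237 − 2(52.38) − 1(88.4) = 43.84
  H: 0 + 1(52.38) = 52.38
  D: 0 + 2(88.4) = 176.8

ξ₂ = 88.4 lbmol/h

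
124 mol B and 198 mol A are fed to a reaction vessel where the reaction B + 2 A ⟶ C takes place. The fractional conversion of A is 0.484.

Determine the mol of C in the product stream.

A reacted = 0.484 × 198 = 95.83 mol; ν_A = −2, so ξ = 95.83/2 = 47.92 mol.
Outlet amounts (n = n₀ + ν ξ):
  B: 124 − 1(47.92) = 76.08
  A: 198 − 2(47.92) = 102.2
  C: 0 + 1(47.92) = 47.92

47.9 mol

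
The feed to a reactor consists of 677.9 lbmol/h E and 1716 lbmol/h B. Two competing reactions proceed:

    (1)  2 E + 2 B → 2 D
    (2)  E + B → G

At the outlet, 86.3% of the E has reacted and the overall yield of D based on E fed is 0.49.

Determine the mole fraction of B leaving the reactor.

Yield of D: 2ξ₁ / 677.9 = 0.49 → ξ₁ = 166.1 lbmol/h.
Conversion of E: 2ξ₁ + 1ξ₂ = 0.863 × 677.9 = 585 → ξ₂ = 252.9 lbmol/h.
Outlet amounts (n = n₀ + Σ ν·ξ):
  E: 677.9 − 2(166.1) − 1(252.9) = 92.87
  B: 1716 − 2(166.1) − 1(252.9) = 1131
  D: 0 + 2(166.1) = 332.2
  G: 0 + 1(252.9) = 252.9
Total out = 1809 lbmol/h; y_B = 1131 / 1809 = 0.6252.

0.625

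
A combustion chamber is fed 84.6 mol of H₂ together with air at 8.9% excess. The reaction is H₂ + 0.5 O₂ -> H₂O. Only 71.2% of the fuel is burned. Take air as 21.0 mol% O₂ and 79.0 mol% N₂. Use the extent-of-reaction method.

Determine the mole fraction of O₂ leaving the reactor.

Stoichiometric O₂ = 0.5 × 84.6 = 42.3 mol; O₂ fed = 42.3 × 1.089 = 46.06 mol.
N₂ fed = 46.06 × 79/21 = 173.3 mol.
Fuel reacted = 0.712 × 84.6 → ξ = 60.24 mol.
Outlet (n = n₀ + ν ξ):
  H₂: 84.6 − 1(60.24) = 24.36
  O₂: 46.06 − 0.5(60.24) = 15.95
  N₂: 173.3 (inert)
  H₂O: 0 + 1(60.24) = 60.24
Total out = 273.8 mol; y_O₂ = 15.95 / 273.8 = 0.05824.

0.0582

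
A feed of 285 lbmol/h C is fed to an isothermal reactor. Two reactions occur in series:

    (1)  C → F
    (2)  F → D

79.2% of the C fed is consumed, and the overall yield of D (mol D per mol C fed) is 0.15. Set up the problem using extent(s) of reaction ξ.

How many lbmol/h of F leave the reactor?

Conversion of C: C consumed = 1ξ₁ = 0.792 × 285 → ξ₁ = 225.7 lbmol/h.
Yield of D: 1ξ₂ / 285 = 0.15 → ξ₂ = 42.75 lbmol/h.
Outlet amounts (n = n₀ + Σ ν·ξ):
  C: 285 − 1(225.7) = 59.28
  F: 0 + 1(225.7) − 1(42.75) = 183
  D: 0 + 1(42.75) = 42.75

183 lbmol/h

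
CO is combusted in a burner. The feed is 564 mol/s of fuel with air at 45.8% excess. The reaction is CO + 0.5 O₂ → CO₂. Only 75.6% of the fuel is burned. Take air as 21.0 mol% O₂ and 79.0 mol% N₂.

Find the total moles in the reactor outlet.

2310 mol/s

Stoichiometric O₂ = 0.5 × 564 = 282 mol/s; O₂ fed = 282 × 1.458 = 411.2 mol/s.
N₂ fed = 411.2 × 79/21 = 1547 mol/s.
Fuel reacted = 0.756 × 564 → ξ = 426.4 mol/s.
Outlet (n = n₀ + ν ξ):
  CO: 564 − 1(426.4) = 137.6
  O₂: 411.2 − 0.5(426.4) = 198
  N₂: 1547 (inert)
  CO₂: 0 + 1(426.4) = 426.4
Total out = 137.6 + 198 + 1547 + 426.4 = 2309 mol/s.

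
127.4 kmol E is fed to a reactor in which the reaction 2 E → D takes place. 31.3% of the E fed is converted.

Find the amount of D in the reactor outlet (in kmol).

E reacted = 0.313 × 127.4 = 39.88 kmol; ν_E = −2, so ξ = 39.88/2 = 19.94 kmol.
Outlet amounts (n = n₀ + ν ξ):
  E: 127.4 − 2(19.94) = 87.52
  D: 0 + 1(19.94) = 19.94

19.9 kmol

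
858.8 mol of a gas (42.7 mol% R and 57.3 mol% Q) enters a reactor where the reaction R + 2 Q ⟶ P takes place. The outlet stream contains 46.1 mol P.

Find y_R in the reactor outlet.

For P: n = n₀ + 1ξ → 46.1 = 0 + 1ξ, giving ξ = 46.1 mol.
Outlet amounts (n = n₀ + ν ξ):
  R: 366.7 − 1(46.1) = 320.6
  Q: 492.1 − 2(46.1) = 399.9
  P: 0 + 1(46.1) = 46.1
Total out = 766.6 mol; y_R = 320.6 / 766.6 = 0.4182.

0.418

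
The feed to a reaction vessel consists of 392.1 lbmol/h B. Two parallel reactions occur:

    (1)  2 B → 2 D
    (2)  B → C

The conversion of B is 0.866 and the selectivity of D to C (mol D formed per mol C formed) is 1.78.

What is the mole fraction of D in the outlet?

0.554

Conversion of B: B consumed = 0.866 × 392.1 = 339.6 lbmol/h = 2ξ₁ + 1ξ₂.
Selectivity: 2ξ₁ / (1ξ₂) = 1.78 → ξ₁ = 0.89 ξ₂.
Substitute: (2·0.89 + 1) ξ₂ = 339.6 → ξ₂ = 122.1 lbmol/h, ξ₁ = 108.7 lbmol/h.
Outlet amounts (n = n₀ + Σ ν·ξ):
  B: 392.1 − 2(108.7) − 1(122.1) = 52.54
  D: 0 + 2(108.7) = 217.4
  C: 0 + 1(122.1) = 122.1
Total out = 392.1 lbmol/h; y_D = 217.4 / 392.1 = 0.5545.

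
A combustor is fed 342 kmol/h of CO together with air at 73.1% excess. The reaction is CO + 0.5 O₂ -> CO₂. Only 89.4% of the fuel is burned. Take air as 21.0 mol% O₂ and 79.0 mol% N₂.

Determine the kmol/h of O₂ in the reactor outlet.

143 kmol/h

Stoichiometric O₂ = 0.5 × 342 = 171 kmol/h; O₂ fed = 171 × 1.731 = 296 kmol/h.
N₂ fed = 296 × 79/21 = 1114 kmol/h.
Fuel reacted = 0.894 × 342 → ξ = 305.7 kmol/h.
Outlet (n = n₀ + ν ξ):
  CO: 342 − 1(305.7) = 36.25
  O₂: 296 − 0.5(305.7) = 143.1
  N₂: 1114 (inert)
  CO₂: 0 + 1(305.7) = 305.7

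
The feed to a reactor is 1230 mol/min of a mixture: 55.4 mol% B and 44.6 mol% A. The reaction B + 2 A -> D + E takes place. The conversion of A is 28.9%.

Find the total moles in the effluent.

A reacted = 0.289 × 548.6 = 158.5 mol/min; ν_A = −2, so ξ = 158.5/2 = 79.27 mol/min.
Outlet amounts (n = n₀ + ν ξ):
  B: 681.4 − 1(79.27) = 602.2
  A: 548.6 − 2(79.27) = 390
  D: 0 + 1(79.27) = 79.27
  E: 0 + 1(79.27) = 79.27
Total out = 602.2 + 390 + 79.27 + 79.27 = 1151 mol/min.

1150 mol/min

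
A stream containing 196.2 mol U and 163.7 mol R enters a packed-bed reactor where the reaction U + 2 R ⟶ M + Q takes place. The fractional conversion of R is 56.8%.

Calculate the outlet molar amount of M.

46.5 mol

R reacted = 0.568 × 163.7 = 92.98 mol; ν_R = −2, so ξ = 92.98/2 = 46.49 mol.
Outlet amounts (n = n₀ + ν ξ):
  U: 196.2 − 1(46.49) = 149.7
  R: 163.7 − 2(46.49) = 70.72
  M: 0 + 1(46.49) = 46.49
  Q: 0 + 1(46.49) = 46.49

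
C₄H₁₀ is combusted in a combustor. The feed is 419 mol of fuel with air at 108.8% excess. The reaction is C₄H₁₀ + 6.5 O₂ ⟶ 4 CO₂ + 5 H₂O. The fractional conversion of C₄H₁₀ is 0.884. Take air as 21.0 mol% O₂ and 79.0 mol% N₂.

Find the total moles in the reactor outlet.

Stoichiometric O₂ = 6.5 × 419 = 2724 mol; O₂ fed = 2724 × 2.088 = 5687 mol.
N₂ fed = 5687 × 79/21 = 21390 mol.
Fuel reacted = 0.884 × 419 → ξ = 370.4 mol.
Outlet (n = n₀ + ν ξ):
  C₄H₁₀: 419 − 1(370.4) = 48.6
  O₂: 5687 − 6.5(370.4) = 3279
  N₂: 21390 (inert)
  CO₂: 0 + 4(370.4) = 1482
  H₂O: 0 + 5(370.4) = 1852
Total out = 48.6 + 3279 + 21390 + 1482 + 1852 = 28050 mol.

28100 mol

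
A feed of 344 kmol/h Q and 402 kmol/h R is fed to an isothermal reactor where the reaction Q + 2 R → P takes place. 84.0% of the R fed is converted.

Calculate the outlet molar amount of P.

169 kmol/h

R reacted = 0.84 × 402 = 337.7 kmol/h; ν_R = −2, so ξ = 337.7/2 = 168.8 kmol/h.
Outlet amounts (n = n₀ + ν ξ):
  Q: 344 − 1(168.8) = 175.2
  R: 402 − 2(168.8) = 64.32
  P: 0 + 1(168.8) = 168.8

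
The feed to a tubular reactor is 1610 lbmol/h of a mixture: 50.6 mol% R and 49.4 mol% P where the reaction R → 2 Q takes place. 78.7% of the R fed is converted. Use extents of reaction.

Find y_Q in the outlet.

R reacted = 0.787 × 814.7 = 641.1 lbmol/h; ν_R = −1, so ξ = 641.1/1 = 641.1 lbmol/h.
Outlet amounts (n = n₀ + ν ξ):
  R: 814.7 − 1(641.1) = 173.5
  Q: 0 + 2(641.1) = 1282
  P: 795.3 (inert)
Total out = 2251 lbmol/h; y_Q = 1282 / 2251 = 0.5696.

0.57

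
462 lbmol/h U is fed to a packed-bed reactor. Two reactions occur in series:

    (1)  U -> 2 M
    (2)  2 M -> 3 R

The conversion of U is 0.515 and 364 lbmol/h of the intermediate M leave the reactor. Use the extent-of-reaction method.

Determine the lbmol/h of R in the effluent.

168 lbmol/h

Conversion of U: U consumed = 1ξ₁ = 0.515 × 462 → ξ₁ = 237.9 lbmol/h.
M balance: n_M = 0 + 2ξ₁ − 2ξ₂ = 364 → ξ₂ = (2·237.9 − 364)/2 = 55.93 lbmol/h.
Outlet amounts (n = n₀ + Σ ν·ξ):
  U: 462 − 1(237.9) = 224.1
  M: 0 + 2(237.9) − 2(55.93) = 364
  R: 0 + 3(55.93) = 167.8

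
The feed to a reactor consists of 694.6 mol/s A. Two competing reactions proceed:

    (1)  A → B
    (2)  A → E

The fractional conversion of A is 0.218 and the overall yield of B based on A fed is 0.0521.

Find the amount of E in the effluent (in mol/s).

115 mol/s

Yield of B: 1ξ₁ / 694.6 = 0.0521 → ξ₁ = 36.19 mol/s.
Conversion of A: 1ξ₁ + 1ξ₂ = 0.218 × 694.6 = 151.4 → ξ₂ = 115.2 mol/s.
Outlet amounts (n = n₀ + Σ ν·ξ):
  A: 694.6 − 1(36.19) − 1(115.2) = 543.2
  B: 0 + 1(36.19) = 36.19
  E: 0 + 1(115.2) = 115.2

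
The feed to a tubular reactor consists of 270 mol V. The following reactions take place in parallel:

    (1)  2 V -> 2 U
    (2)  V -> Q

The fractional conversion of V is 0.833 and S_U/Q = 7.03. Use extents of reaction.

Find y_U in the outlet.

0.729

Conversion of V: V consumed = 0.833 × 270 = 224.9 mol = 2ξ₁ + 1ξ₂.
Selectivity: 2ξ₁ / (1ξ₂) = 7.03 → ξ₁ = 3.515 ξ₂.
Substitute: (2·3.515 + 1) ξ₂ = 224.9 → ξ₂ = 28.01 mol, ξ₁ = 98.45 mol.
Outlet amounts (n = n₀ + Σ ν·ξ):
  V: 270 − 2(98.45) − 1(28.01) = 45.09
  U: 0 + 2(98.45) = 196.9
  Q: 0 + 1(28.01) = 28.01
Total out = 270 mol; y_U = 196.9 / 270 = 0.7293.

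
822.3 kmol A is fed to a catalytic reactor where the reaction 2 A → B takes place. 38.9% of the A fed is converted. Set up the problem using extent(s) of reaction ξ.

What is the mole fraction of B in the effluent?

0.241

A reacted = 0.389 × 822.3 = 319.9 kmol; ν_A = −2, so ξ = 319.9/2 = 159.9 kmol.
Outlet amounts (n = n₀ + ν ξ):
  A: 822.3 − 2(159.9) = 502.4
  B: 0 + 1(159.9) = 159.9
Total out = 662.4 kmol; y_B = 159.9 / 662.4 = 0.2415.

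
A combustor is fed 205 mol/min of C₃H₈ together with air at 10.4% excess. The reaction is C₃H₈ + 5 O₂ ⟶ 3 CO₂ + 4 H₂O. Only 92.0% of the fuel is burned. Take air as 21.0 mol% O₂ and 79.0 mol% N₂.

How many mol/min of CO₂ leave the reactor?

Stoichiometric O₂ = 5 × 205 = 1025 mol/min; O₂ fed = 1025 × 1.104 = 1132 mol/min.
N₂ fed = 1132 × 79/21 = 4257 mol/min.
Fuel reacted = 0.92 × 205 → ξ = 188.6 mol/min.
Outlet (n = n₀ + ν ξ):
  C₃H₈: 205 − 1(188.6) = 16.4
  O₂: 1132 − 5(188.6) = 188.6
  N₂: 4257 (inert)
  CO₂: 0 + 3(188.6) = 565.8
  H₂O: 0 + 4(188.6) = 754.4

566 mol/min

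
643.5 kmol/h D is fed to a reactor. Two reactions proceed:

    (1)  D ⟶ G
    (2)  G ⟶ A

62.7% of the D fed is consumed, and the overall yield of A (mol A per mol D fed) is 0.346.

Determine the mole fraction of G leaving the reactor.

Conversion of D: D consumed = 1ξ₁ = 0.627 × 643.5 → ξ₁ = 403.5 kmol/h.
Yield of A: 1ξ₂ / 643.5 = 0.346 → ξ₂ = 222.7 kmol/h.
Outlet amounts (n = n₀ + Σ ν·ξ):
  D: 643.5 − 1(403.5) = 240
  G: 0 + 1(403.5) − 1(222.7) = 180.8
  A: 0 + 1(222.7) = 222.7
Total out = 643.5 kmol/h; y_G = 180.8 / 643.5 = 0.281.

0.281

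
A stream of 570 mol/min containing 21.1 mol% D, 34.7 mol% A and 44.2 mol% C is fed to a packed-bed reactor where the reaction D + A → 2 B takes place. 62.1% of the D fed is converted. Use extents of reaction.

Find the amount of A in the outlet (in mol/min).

D reacted = 0.621 × 120.3 = 74.69 mol/min; ν_D = −1, so ξ = 74.69/1 = 74.69 mol/min.
Outlet amounts (n = n₀ + ν ξ):
  D: 120.3 − 1(74.69) = 45.58
  A: 197.8 − 1(74.69) = 123.1
  B: 0 + 2(74.69) = 149.4
  C: 251.9 (inert)

123 mol/min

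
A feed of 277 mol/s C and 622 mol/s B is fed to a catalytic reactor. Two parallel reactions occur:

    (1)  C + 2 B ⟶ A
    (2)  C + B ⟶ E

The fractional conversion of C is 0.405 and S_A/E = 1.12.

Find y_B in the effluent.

Conversion of C: C consumed = 0.405 × 277 = 112.2 mol/s = 1ξ₁ + 1ξ₂.
Selectivity: 1ξ₁ / (1ξ₂) = 1.12 → ξ₁ = 1.12 ξ₂.
Substitute: (1·1.12 + 1) ξ₂ = 112.2 → ξ₂ = 52.92 mol/s, ξ₁ = 59.27 mol/s.
Outlet amounts (n = n₀ + Σ ν·ξ):
  C: 277 − 1(59.27) − 1(52.92) = 164.8
  B: 622 − 2(59.27) − 1(52.92) = 450.5
  A: 0 + 1(59.27) = 59.27
  E: 0 + 1(52.92) = 52.92
Total out = 727.5 mol/s; y_B = 450.5 / 727.5 = 0.6193.

0.619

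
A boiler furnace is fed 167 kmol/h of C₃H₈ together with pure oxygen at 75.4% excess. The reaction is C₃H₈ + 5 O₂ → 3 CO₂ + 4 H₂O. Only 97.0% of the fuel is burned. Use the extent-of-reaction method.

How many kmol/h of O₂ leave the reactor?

Stoichiometric O₂ = 5 × 167 = 835 kmol/h; O₂ fed = 835 × 1.754 = 1465 kmol/h.
Fuel reacted = 0.97 × 167 → ξ = 162 kmol/h.
Outlet (n = n₀ + ν ξ):
  C₃H₈: 167 − 1(162) = 5.01
  O₂: 1465 − 5(162) = 654.6
  CO₂: 0 + 3(162) = 486
  H₂O: 0 + 4(162) = 648

655 kmol/h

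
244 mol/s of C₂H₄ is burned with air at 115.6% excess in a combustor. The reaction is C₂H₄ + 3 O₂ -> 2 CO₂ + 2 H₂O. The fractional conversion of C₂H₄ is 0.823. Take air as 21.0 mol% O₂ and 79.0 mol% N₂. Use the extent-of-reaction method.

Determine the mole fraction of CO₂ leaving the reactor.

0.0518

Stoichiometric O₂ = 3 × 244 = 732 mol/s; O₂ fed = 732 × 2.156 = 1578 mol/s.
N₂ fed = 1578 × 79/21 = 5937 mol/s.
Fuel reacted = 0.823 × 244 → ξ = 200.8 mol/s.
Outlet (n = n₀ + ν ξ):
  C₂H₄: 244 − 1(200.8) = 43.19
  O₂: 1578 − 3(200.8) = 975.8
  N₂: 5937 (inert)
  CO₂: 0 + 2(200.8) = 401.6
  H₂O: 0 + 2(200.8) = 401.6
Total out = 7759 mol/s; y_CO₂ = 401.6 / 7759 = 0.05176.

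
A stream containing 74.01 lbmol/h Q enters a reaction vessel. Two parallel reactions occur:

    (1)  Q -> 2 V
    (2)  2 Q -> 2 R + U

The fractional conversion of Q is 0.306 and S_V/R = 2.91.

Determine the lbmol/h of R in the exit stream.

9.22 lbmol/h

Conversion of Q: Q consumed = 0.306 × 74.01 = 22.65 lbmol/h = 1ξ₁ + 2ξ₂.
Selectivity: 2ξ₁ / (2ξ₂) = 2.91 → ξ₁ = 2.91 ξ₂.
Substitute: (1·2.91 + 2) ξ₂ = 22.65 → ξ₂ = 4.612 lbmol/h, ξ₁ = 13.42 lbmol/h.
Outlet amounts (n = n₀ + Σ ν·ξ):
  Q: 74.01 − 1(13.42) − 2(4.612) = 51.36
  V: 0 + 2(13.42) = 26.84
  R: 0 + 2(4.612) = 9.225
  U: 0 + 1(4.612) = 4.612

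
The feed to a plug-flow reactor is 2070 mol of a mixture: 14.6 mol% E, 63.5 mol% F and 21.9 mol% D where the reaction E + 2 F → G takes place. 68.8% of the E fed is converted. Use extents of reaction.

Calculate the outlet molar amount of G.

E reacted = 0.688 × 302.2 = 207.9 mol; ν_E = −1, so ξ = 207.9/1 = 207.9 mol.
Outlet amounts (n = n₀ + ν ξ):
  E: 302.2 − 1(207.9) = 94.29
  F: 1314 − 2(207.9) = 898.6
  G: 0 + 1(207.9) = 207.9
  D: 453.3 (inert)

208 mol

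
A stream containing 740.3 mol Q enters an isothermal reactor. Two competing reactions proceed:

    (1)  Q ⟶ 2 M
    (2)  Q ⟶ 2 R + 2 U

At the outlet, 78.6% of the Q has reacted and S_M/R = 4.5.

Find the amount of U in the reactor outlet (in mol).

Conversion of Q: Q consumed = 0.786 × 740.3 = 581.9 mol = 1ξ₁ + 1ξ₂.
Selectivity: 2ξ₁ / (2ξ₂) = 4.5 → ξ₁ = 4.5 ξ₂.
Substitute: (1·4.5 + 1) ξ₂ = 581.9 → ξ₂ = 105.8 mol, ξ₁ = 476.1 mol.
Outlet amounts (n = n₀ + Σ ν·ξ):
  Q: 740.3 − 1(476.1) − 1(105.8) = 158.4
  M: 0 + 2(476.1) = 952.2
  R: 0 + 2(105.8) = 211.6
  U: 0 + 2(105.8) = 211.6

212 mol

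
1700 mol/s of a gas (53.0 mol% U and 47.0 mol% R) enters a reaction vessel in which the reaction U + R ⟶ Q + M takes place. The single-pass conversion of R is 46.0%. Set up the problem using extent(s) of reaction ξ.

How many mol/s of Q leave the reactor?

368 mol/s

R reacted = 0.46 × 799 = 367.5 mol/s; ν_R = −1, so ξ = 367.5/1 = 367.5 mol/s.
Outlet amounts (n = n₀ + ν ξ):
  U: 901 − 1(367.5) = 533.5
  R: 799 − 1(367.5) = 431.5
  Q: 0 + 1(367.5) = 367.5
  M: 0 + 1(367.5) = 367.5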